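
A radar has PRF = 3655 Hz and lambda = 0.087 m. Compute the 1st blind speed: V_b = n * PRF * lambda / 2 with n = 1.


V_blind = 1 * 3655 * 0.087 / 2 = 159.0 m/s

159.0 m/s


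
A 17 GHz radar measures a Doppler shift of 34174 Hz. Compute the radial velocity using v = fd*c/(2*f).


v = 34174 * 3e8 / (2 * 17000000000.0) = 301.5 m/s

301.5 m/s


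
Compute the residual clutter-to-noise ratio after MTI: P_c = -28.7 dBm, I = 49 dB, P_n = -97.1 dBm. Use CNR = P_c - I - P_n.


CNR = -28.7 - 49 - (-97.1) = 19.4 dB

19.4 dB


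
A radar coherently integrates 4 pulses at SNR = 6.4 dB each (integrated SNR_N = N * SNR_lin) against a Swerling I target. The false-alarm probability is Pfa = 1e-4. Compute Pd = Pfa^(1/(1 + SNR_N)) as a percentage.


SNR_lin = 10^(6.4/10) = 4.36516
SNR_N = 4 * 4.36516 = 17.46064
1/(1 + SNR_N) = 1/18.46064 = 0.0541693
Pd = (1e-4)^0.0541693 = 0.60719
Pd = 60.7%

60.7%


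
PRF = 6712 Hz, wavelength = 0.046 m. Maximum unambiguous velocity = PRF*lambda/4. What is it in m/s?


V_ua = 6712 * 0.046 / 4 = 77.2 m/s

77.2 m/s


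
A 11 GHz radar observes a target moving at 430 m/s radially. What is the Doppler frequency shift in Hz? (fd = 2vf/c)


fd = 2 * 430 * 11000000000.0 / 3e8 = 31533.3 Hz

31533.3 Hz


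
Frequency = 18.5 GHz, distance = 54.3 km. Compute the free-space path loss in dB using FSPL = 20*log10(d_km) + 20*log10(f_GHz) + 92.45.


20*log10(54.3) = 34.7
20*log10(18.5) = 25.34
FSPL = 152.5 dB

152.5 dB


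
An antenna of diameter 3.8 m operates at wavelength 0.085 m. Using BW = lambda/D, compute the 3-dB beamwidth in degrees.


BW_rad = 0.085 / 3.8 = 0.022368
BW_deg = 1.28 degrees

1.28 degrees


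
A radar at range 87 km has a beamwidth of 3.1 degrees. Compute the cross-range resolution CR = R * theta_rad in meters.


BW_rad = 0.054105207
CR = 87000 * 0.054105207 = 4707.2 m

4707.2 m


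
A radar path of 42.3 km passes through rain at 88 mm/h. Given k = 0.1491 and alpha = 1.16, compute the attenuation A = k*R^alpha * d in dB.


gamma = 0.1491 * 88^1.16 = 26.85824 dB/km
A = 26.85824 * 42.3 = 1136.1 dB

1136.1 dB


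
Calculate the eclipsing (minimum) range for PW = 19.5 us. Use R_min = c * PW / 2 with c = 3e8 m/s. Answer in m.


R_min = 3e8 * 19.5e-6 / 2 = 2925.0 m

2925.0 m


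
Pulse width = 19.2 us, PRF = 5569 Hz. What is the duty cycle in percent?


DC = 19.2e-6 * 5569 * 100 = 10.69%

10.69%


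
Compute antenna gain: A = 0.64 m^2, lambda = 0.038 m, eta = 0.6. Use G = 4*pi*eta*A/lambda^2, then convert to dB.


G_linear = 4*pi*0.6*0.64/0.038^2 = 3341.75
G_dB = 10*log10(3341.75) = 35.2 dB

35.2 dB


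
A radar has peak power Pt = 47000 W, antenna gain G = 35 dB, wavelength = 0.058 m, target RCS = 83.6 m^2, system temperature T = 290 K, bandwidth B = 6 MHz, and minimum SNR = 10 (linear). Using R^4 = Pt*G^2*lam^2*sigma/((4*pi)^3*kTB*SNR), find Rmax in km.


G_lin = 10^(35/10) = 3162.27766
R^4 = 47000 * 3162.27766^2 * 0.058^2 * 83.6 / ((4*pi)^3 * 1.38e-23 * 290 * 6000000.0 * 10)
R^4 = 2.77397e20 m^4
R_max = (2.77397e20)^(1/4) = 129055.2 m = 129.1 km

129.1 km


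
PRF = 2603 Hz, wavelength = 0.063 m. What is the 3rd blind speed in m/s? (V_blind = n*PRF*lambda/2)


V_blind = 3 * 2603 * 0.063 / 2 = 246.0 m/s

246.0 m/s


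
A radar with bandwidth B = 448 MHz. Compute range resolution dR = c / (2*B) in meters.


dR = 3e8 / (2 * 448000000.0) = 0.33 m

0.33 m


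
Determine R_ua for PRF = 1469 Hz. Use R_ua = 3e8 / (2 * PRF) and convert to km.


R_ua = 3e8 / (2 * 1469) = 102110.3 m = 102.1 km

102.1 km


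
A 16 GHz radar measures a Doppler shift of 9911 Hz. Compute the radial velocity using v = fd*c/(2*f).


v = 9911 * 3e8 / (2 * 16000000000.0) = 92.9 m/s

92.9 m/s


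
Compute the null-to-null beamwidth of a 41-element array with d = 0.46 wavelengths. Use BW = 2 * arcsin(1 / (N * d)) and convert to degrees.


1/(N*d) = 1/(41*0.46) = 0.053022
BW = 2*arcsin(0.053022) = 6.1 degrees

6.1 degrees


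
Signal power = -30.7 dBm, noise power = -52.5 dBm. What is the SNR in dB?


SNR = -30.7 - (-52.5) = 21.8 dB

21.8 dB


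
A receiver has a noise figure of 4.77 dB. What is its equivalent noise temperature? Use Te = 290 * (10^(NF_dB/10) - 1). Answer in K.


NF_lin = 10^(4.77/10) = 2.999163
Te = 290 * (2.999163 - 1) = 579.8 K

579.8 K


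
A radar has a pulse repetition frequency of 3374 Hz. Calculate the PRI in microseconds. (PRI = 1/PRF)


PRI = 1/3374 = 0.0002963841 s = 296.4 us

296.4 us


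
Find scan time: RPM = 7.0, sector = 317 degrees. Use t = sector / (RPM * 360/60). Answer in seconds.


t = 317 / (7.0 * 360) * 60 = 7.55 s

7.55 s


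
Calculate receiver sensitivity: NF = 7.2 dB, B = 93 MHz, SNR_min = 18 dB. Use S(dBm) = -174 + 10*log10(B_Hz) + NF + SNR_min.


10*log10(93000000.0) = 79.68
S = -174 + 79.68 + 7.2 + 18 = -69.1 dBm

-69.1 dBm


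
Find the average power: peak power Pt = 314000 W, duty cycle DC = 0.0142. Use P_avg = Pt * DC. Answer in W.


P_avg = 314000 * 0.0142 = 4458.8 W

4458.8 W


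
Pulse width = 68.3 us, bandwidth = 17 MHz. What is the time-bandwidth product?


TBP = 68.3 * 17 = 1161.1

1161.1


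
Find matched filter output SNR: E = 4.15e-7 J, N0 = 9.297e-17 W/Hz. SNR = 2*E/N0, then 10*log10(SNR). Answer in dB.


SNR_lin = 2 * 4.15e-7 / 9.297e-17 = 8.928e9
SNR_dB = 10*log10(8.928e9) = 99.5 dB

99.5 dB


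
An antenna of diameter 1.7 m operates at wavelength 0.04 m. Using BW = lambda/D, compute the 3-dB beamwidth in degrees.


BW_rad = 0.04 / 1.7 = 0.023529
BW_deg = 1.35 degrees

1.35 degrees


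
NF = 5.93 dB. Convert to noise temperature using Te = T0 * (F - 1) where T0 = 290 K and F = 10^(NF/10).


NF_lin = 10^(5.93/10) = 3.917419
Te = 290 * (3.917419 - 1) = 846.1 K

846.1 K


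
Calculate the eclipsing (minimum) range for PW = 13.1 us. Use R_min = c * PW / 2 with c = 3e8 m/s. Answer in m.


R_min = 3e8 * 13.1e-6 / 2 = 1965.0 m

1965.0 m


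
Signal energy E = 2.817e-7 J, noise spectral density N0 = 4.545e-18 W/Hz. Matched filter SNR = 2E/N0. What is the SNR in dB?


SNR_lin = 2 * 2.817e-7 / 4.545e-18 = 1.24e11
SNR_dB = 10*log10(1.24e11) = 110.9 dB

110.9 dB


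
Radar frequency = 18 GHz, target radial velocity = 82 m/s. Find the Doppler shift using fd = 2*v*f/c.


fd = 2 * 82 * 18000000000.0 / 3e8 = 9840.0 Hz

9840.0 Hz


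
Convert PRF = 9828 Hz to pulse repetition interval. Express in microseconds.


PRI = 1/9828 = 0.0001017501 s = 101.8 us

101.8 us


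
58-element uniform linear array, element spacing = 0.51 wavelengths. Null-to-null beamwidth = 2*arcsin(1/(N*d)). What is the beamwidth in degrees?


1/(N*d) = 1/(58*0.51) = 0.033807
BW = 2*arcsin(0.033807) = 3.9 degrees

3.9 degrees


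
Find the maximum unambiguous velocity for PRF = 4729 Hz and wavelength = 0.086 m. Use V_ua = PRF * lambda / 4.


V_ua = 4729 * 0.086 / 4 = 101.7 m/s

101.7 m/s


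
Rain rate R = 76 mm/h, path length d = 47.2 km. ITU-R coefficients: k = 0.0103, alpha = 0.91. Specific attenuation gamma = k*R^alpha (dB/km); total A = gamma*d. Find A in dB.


gamma = 0.0103 * 76^0.91 = 0.530124 dB/km
A = 0.530124 * 47.2 = 25.02 dB

25.02 dB


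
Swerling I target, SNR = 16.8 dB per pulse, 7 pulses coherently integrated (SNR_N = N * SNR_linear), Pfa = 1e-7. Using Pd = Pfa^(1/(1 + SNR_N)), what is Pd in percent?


SNR_lin = 10^(16.8/10) = 47.86301
SNR_N = 7 * 47.86301 = 335.04107
1/(1 + SNR_N) = 1/336.04107 = 0.0029758
Pd = (1e-7)^0.0029758 = 0.95317
Pd = 95.3%

95.3%


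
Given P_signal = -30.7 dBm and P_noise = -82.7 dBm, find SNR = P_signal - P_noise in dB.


SNR = -30.7 - (-82.7) = 52.0 dB

52.0 dB


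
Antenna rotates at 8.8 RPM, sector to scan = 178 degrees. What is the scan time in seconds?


t = 178 / (8.8 * 360) * 60 = 3.37 s

3.37 s


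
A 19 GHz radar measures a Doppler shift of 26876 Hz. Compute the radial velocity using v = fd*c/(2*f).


v = 26876 * 3e8 / (2 * 19000000000.0) = 212.2 m/s

212.2 m/s


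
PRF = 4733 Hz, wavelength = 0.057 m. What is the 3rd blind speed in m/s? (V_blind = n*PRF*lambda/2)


V_blind = 3 * 4733 * 0.057 / 2 = 404.7 m/s

404.7 m/s


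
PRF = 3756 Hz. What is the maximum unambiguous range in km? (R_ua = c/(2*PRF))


R_ua = 3e8 / (2 * 3756) = 39936.1 m = 39.9 km

39.9 km


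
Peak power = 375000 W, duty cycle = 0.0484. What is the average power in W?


P_avg = 375000 * 0.0484 = 18150.0 W

18150.0 W


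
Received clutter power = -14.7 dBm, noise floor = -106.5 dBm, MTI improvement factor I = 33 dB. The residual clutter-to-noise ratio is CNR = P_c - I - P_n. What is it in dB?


CNR = -14.7 - 33 - (-106.5) = 58.8 dB

58.8 dB


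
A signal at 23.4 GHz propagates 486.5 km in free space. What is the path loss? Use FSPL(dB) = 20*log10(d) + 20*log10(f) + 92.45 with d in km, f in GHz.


20*log10(486.5) = 53.74
20*log10(23.4) = 27.38
FSPL = 173.6 dB

173.6 dB


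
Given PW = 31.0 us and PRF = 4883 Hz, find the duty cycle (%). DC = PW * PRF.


DC = 31.0e-6 * 4883 * 100 = 15.14%

15.14%


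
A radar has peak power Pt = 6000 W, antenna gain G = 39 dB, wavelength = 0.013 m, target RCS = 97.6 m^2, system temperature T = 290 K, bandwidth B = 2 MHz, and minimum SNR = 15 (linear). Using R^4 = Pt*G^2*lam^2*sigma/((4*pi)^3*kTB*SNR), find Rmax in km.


G_lin = 10^(39/10) = 7943.282347
R^4 = 6000 * 7943.282347^2 * 0.013^2 * 97.6 / ((4*pi)^3 * 1.38e-23 * 290 * 2000000.0 * 15)
R^4 = 2.62096e19 m^4
R_max = (2.62096e19)^(1/4) = 71550.9 m = 71.6 km

71.6 km


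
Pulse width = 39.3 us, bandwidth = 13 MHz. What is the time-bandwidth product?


TBP = 39.3 * 13 = 510.9

510.9


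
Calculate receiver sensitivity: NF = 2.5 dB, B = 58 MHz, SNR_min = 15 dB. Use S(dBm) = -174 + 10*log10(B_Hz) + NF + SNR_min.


10*log10(58000000.0) = 77.63
S = -174 + 77.63 + 2.5 + 15 = -78.9 dBm

-78.9 dBm


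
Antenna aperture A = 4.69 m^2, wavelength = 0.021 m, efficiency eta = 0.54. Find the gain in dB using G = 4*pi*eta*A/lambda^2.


G_linear = 4*pi*0.54*4.69/0.021^2 = 72166.87
G_dB = 10*log10(72166.87) = 48.6 dB

48.6 dB


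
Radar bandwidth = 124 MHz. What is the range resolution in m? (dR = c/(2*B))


dR = 3e8 / (2 * 124000000.0) = 1.21 m

1.21 m


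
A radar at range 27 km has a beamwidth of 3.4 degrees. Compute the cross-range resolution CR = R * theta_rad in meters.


BW_rad = 0.059341195
CR = 27000 * 0.059341195 = 1602.2 m

1602.2 m


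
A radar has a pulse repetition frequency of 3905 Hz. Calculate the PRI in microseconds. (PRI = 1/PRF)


PRI = 1/3905 = 0.0002560819 s = 256.1 us

256.1 us


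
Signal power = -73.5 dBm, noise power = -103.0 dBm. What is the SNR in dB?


SNR = -73.5 - (-103.0) = 29.5 dB

29.5 dB


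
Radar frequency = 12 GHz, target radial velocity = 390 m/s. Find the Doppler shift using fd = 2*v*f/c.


fd = 2 * 390 * 12000000000.0 / 3e8 = 31200.0 Hz

31200.0 Hz


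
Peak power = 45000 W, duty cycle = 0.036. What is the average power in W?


P_avg = 45000 * 0.036 = 1620.0 W

1620.0 W


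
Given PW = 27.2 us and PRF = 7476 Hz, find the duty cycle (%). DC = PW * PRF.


DC = 27.2e-6 * 7476 * 100 = 20.33%

20.33%


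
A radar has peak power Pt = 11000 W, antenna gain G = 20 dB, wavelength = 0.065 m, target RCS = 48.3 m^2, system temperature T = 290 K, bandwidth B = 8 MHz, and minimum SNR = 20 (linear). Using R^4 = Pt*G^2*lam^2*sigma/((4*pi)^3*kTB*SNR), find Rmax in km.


G_lin = 10^(20/10) = 100.0
R^4 = 11000 * 100.0^2 * 0.065^2 * 48.3 / ((4*pi)^3 * 1.38e-23 * 290 * 8000000.0 * 20)
R^4 = 1.76661e16 m^4
R_max = (1.76661e16)^(1/4) = 11528.8 m = 11.5 km

11.5 km


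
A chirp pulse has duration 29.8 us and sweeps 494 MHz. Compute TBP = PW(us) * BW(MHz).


TBP = 29.8 * 494 = 14721.2

14721.2


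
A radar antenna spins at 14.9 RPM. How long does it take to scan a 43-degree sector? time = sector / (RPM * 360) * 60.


t = 43 / (14.9 * 360) * 60 = 0.48 s

0.48 s


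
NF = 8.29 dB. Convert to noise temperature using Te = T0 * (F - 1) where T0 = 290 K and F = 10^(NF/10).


NF_lin = 10^(8.29/10) = 6.74528
Te = 290 * (6.74528 - 1) = 1666.1 K

1666.1 K


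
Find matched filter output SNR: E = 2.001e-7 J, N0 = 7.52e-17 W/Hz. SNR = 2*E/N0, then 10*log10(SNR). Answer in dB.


SNR_lin = 2 * 2.001e-7 / 7.52e-17 = 5.322e9
SNR_dB = 10*log10(5.322e9) = 97.3 dB

97.3 dB


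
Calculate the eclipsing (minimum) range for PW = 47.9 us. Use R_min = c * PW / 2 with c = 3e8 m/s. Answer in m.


R_min = 3e8 * 47.9e-6 / 2 = 7185.0 m

7185.0 m


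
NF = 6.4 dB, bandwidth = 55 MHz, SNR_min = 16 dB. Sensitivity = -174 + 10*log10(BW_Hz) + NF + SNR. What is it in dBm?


10*log10(55000000.0) = 77.4
S = -174 + 77.4 + 6.4 + 16 = -74.2 dBm

-74.2 dBm


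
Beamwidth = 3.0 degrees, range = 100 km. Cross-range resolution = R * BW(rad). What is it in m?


BW_rad = 0.052359878
CR = 100000 * 0.052359878 = 5236.0 m

5236.0 m


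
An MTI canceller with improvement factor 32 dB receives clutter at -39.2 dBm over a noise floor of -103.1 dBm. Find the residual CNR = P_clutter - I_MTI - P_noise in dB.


CNR = -39.2 - 32 - (-103.1) = 31.9 dB

31.9 dB


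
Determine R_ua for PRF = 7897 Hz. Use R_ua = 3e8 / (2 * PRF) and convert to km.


R_ua = 3e8 / (2 * 7897) = 18994.6 m = 19.0 km

19.0 km


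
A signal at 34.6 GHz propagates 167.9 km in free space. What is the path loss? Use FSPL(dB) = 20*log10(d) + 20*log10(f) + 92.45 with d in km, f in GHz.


20*log10(167.9) = 44.5
20*log10(34.6) = 30.78
FSPL = 167.7 dB

167.7 dB


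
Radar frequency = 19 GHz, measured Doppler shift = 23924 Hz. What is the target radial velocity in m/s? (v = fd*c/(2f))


v = 23924 * 3e8 / (2 * 19000000000.0) = 188.9 m/s

188.9 m/s


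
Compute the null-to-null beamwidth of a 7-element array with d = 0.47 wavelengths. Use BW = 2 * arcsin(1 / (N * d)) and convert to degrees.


1/(N*d) = 1/(7*0.47) = 0.303951
BW = 2*arcsin(0.303951) = 35.4 degrees

35.4 degrees


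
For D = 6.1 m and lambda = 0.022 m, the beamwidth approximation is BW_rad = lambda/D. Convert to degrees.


BW_rad = 0.022 / 6.1 = 0.003607
BW_deg = 0.21 degrees

0.21 degrees


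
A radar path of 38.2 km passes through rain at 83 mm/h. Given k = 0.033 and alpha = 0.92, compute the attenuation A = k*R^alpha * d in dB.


gamma = 0.033 * 83^0.92 = 1.923383 dB/km
A = 1.923383 * 38.2 = 73.47 dB

73.47 dB


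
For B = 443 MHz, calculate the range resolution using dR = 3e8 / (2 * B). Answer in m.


dR = 3e8 / (2 * 443000000.0) = 0.34 m

0.34 m


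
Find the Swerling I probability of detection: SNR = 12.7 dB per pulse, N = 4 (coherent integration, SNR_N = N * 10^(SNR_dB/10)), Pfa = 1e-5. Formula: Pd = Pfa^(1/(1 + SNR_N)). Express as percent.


SNR_lin = 10^(12.7/10) = 18.62087
SNR_N = 4 * 18.62087 = 74.48348
1/(1 + SNR_N) = 1/75.48348 = 0.0132479
Pd = (1e-5)^0.0132479 = 0.85854
Pd = 85.9%

85.9%


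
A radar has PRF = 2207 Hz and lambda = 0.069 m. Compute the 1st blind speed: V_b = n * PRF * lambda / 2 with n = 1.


V_blind = 1 * 2207 * 0.069 / 2 = 76.1 m/s

76.1 m/s


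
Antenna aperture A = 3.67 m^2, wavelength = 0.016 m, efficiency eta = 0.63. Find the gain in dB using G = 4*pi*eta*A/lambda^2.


G_linear = 4*pi*0.63*3.67/0.016^2 = 113494.94
G_dB = 10*log10(113494.94) = 50.5 dB

50.5 dB


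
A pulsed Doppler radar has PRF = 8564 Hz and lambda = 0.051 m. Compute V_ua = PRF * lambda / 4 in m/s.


V_ua = 8564 * 0.051 / 4 = 109.2 m/s

109.2 m/s


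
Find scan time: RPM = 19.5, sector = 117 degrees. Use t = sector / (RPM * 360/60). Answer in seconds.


t = 117 / (19.5 * 360) * 60 = 1.0 s

1.0 s


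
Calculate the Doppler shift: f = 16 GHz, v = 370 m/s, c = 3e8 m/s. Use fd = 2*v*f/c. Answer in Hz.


fd = 2 * 370 * 16000000000.0 / 3e8 = 39466.7 Hz

39466.7 Hz


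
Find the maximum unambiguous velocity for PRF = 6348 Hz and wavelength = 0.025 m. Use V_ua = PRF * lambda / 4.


V_ua = 6348 * 0.025 / 4 = 39.7 m/s

39.7 m/s


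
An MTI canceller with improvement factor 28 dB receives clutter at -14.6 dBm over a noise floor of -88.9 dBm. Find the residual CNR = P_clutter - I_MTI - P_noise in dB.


CNR = -14.6 - 28 - (-88.9) = 46.3 dB

46.3 dB


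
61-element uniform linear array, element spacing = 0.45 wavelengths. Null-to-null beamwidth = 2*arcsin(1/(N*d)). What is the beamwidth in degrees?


1/(N*d) = 1/(61*0.45) = 0.03643
BW = 2*arcsin(0.03643) = 4.2 degrees

4.2 degrees


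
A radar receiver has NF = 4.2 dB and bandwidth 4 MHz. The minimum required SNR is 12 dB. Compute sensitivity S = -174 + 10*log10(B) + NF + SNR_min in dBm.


10*log10(4000000.0) = 66.02
S = -174 + 66.02 + 4.2 + 12 = -91.8 dBm

-91.8 dBm


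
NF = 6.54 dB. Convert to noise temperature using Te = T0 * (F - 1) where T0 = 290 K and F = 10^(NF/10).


NF_lin = 10^(6.54/10) = 4.508167
Te = 290 * (4.508167 - 1) = 1017.4 K

1017.4 K


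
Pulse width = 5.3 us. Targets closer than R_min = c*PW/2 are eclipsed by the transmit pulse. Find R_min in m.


R_min = 3e8 * 5.3e-6 / 2 = 795.0 m

795.0 m


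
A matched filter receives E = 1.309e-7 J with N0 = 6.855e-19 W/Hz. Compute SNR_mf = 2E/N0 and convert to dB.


SNR_lin = 2 * 1.309e-7 / 6.855e-19 = 3.819e11
SNR_dB = 10*log10(3.819e11) = 115.8 dB

115.8 dB


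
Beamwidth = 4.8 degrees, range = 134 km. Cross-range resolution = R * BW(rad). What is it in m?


BW_rad = 0.083775804
CR = 134000 * 0.083775804 = 11226.0 m

11226.0 m


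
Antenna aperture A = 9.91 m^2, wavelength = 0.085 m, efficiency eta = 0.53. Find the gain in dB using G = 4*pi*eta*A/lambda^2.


G_linear = 4*pi*0.53*9.91/0.085^2 = 9135.27
G_dB = 10*log10(9135.27) = 39.6 dB

39.6 dB


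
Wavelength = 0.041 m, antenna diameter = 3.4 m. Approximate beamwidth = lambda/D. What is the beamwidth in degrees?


BW_rad = 0.041 / 3.4 = 0.012059
BW_deg = 0.69 degrees

0.69 degrees


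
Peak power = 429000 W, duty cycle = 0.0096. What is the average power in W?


P_avg = 429000 * 0.0096 = 4118.4 W

4118.4 W


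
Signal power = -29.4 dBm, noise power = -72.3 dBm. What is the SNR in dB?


SNR = -29.4 - (-72.3) = 42.9 dB

42.9 dB


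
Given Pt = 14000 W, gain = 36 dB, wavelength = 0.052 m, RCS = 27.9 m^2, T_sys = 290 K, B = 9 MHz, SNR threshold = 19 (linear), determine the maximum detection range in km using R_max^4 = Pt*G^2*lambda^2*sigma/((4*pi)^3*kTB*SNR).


G_lin = 10^(36/10) = 3981.071706
R^4 = 14000 * 3981.071706^2 * 0.052^2 * 27.9 / ((4*pi)^3 * 1.38e-23 * 290 * 9000000.0 * 19)
R^4 = 1.23264e19 m^4
R_max = (1.23264e19)^(1/4) = 59252.8 m = 59.3 km

59.3 km


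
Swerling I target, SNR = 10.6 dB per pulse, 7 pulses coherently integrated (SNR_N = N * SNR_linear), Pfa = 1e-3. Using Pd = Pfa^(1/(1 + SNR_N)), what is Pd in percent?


SNR_lin = 10^(10.6/10) = 11.48154
SNR_N = 7 * 11.48154 = 80.37078
1/(1 + SNR_N) = 1/81.37078 = 0.0122894
Pd = (1e-3)^0.0122894 = 0.91861
Pd = 91.9%

91.9%


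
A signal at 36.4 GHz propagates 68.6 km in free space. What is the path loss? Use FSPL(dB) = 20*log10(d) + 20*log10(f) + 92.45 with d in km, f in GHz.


20*log10(68.6) = 36.73
20*log10(36.4) = 31.22
FSPL = 160.4 dB

160.4 dB


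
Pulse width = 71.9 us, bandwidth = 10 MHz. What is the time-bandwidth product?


TBP = 71.9 * 10 = 719.0

719.0


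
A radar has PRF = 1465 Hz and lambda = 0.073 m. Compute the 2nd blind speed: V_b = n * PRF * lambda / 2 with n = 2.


V_blind = 2 * 1465 * 0.073 / 2 = 106.9 m/s

106.9 m/s


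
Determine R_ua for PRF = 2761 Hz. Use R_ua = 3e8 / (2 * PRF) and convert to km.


R_ua = 3e8 / (2 * 2761) = 54328.1 m = 54.3 km

54.3 km


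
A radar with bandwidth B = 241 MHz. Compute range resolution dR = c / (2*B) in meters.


dR = 3e8 / (2 * 241000000.0) = 0.62 m

0.62 m


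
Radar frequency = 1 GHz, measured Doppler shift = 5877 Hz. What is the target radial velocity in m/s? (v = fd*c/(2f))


v = 5877 * 3e8 / (2 * 1000000000.0) = 881.6 m/s

881.6 m/s


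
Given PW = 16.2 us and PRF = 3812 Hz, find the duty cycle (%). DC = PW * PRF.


DC = 16.2e-6 * 3812 * 100 = 6.18%

6.18%


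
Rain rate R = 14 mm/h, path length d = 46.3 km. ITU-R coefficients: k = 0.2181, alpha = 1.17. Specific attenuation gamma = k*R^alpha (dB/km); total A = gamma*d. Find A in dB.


gamma = 0.2181 * 14^1.17 = 4.782175 dB/km
A = 4.782175 * 46.3 = 221.41 dB

221.41 dB


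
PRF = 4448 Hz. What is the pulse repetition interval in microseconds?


PRI = 1/4448 = 0.0002248201 s = 224.8 us

224.8 us


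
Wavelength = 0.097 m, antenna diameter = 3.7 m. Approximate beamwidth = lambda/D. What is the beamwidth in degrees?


BW_rad = 0.097 / 3.7 = 0.026216
BW_deg = 1.5 degrees

1.5 degrees


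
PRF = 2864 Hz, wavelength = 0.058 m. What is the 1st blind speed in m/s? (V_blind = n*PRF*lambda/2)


V_blind = 1 * 2864 * 0.058 / 2 = 83.1 m/s

83.1 m/s


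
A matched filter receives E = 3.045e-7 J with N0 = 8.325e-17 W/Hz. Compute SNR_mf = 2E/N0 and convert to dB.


SNR_lin = 2 * 3.045e-7 / 8.325e-17 = 7.315e9
SNR_dB = 10*log10(7.315e9) = 98.6 dB

98.6 dB


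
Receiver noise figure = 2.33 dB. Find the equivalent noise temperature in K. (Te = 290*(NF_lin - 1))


NF_lin = 10^(2.33/10) = 1.710015
Te = 290 * (1.710015 - 1) = 205.9 K

205.9 K


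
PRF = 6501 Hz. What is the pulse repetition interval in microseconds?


PRI = 1/6501 = 0.0001538225 s = 153.8 us

153.8 us


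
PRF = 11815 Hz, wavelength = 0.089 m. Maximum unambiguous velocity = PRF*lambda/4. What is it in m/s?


V_ua = 11815 * 0.089 / 4 = 262.9 m/s

262.9 m/s


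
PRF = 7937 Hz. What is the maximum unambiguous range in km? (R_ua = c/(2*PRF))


R_ua = 3e8 / (2 * 7937) = 18898.8 m = 18.9 km

18.9 km


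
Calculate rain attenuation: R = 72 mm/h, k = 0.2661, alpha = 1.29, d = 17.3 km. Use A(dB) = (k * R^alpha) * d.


gamma = 0.2661 * 72^1.29 = 66.222229 dB/km
A = 66.222229 * 17.3 = 1145.64 dB

1145.64 dB


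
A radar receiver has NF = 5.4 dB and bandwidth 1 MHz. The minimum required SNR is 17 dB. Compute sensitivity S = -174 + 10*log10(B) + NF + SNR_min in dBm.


10*log10(1000000.0) = 60.0
S = -174 + 60.0 + 5.4 + 17 = -91.6 dBm

-91.6 dBm


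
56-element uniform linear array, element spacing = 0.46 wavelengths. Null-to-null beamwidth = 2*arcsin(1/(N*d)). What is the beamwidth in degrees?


1/(N*d) = 1/(56*0.46) = 0.03882
BW = 2*arcsin(0.03882) = 4.4 degrees

4.4 degrees


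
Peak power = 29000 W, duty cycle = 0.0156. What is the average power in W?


P_avg = 29000 * 0.0156 = 452.4 W

452.4 W


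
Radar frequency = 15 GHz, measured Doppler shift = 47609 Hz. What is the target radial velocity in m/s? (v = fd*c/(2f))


v = 47609 * 3e8 / (2 * 15000000000.0) = 476.1 m/s

476.1 m/s


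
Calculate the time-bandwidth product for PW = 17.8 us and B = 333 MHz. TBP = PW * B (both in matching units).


TBP = 17.8 * 333 = 5927.4

5927.4


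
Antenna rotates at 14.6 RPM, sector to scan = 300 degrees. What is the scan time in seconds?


t = 300 / (14.6 * 360) * 60 = 3.42 s

3.42 s


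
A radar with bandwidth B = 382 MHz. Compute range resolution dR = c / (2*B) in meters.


dR = 3e8 / (2 * 382000000.0) = 0.39 m

0.39 m


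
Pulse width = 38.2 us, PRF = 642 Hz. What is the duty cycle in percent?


DC = 38.2e-6 * 642 * 100 = 2.45%

2.45%


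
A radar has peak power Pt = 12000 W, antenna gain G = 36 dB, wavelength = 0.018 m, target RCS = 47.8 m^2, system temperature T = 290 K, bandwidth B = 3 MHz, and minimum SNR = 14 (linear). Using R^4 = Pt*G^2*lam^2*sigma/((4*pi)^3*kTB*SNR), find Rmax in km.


G_lin = 10^(36/10) = 3981.071706
R^4 = 12000 * 3981.071706^2 * 0.018^2 * 47.8 / ((4*pi)^3 * 1.38e-23 * 290 * 3000000.0 * 14)
R^4 = 8.83076e18 m^4
R_max = (8.83076e18)^(1/4) = 54512.9 m = 54.5 km

54.5 km


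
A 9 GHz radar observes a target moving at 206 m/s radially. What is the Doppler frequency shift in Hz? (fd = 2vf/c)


fd = 2 * 206 * 9000000000.0 / 3e8 = 12360.0 Hz

12360.0 Hz


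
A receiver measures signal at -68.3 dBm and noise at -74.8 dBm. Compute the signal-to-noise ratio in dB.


SNR = -68.3 - (-74.8) = 6.5 dB

6.5 dB


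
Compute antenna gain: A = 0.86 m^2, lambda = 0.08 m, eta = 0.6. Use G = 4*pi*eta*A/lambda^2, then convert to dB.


G_linear = 4*pi*0.6*0.86/0.08^2 = 1013.16
G_dB = 10*log10(1013.16) = 30.1 dB

30.1 dB


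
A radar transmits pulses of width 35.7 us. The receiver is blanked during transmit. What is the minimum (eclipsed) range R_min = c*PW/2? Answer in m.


R_min = 3e8 * 35.7e-6 / 2 = 5355.0 m

5355.0 m


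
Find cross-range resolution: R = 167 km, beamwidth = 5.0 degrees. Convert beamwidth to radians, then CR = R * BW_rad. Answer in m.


BW_rad = 0.087266463
CR = 167000 * 0.087266463 = 14573.5 m

14573.5 m


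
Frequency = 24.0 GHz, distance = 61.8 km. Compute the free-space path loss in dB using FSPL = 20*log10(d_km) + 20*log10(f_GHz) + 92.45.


20*log10(61.8) = 35.82
20*log10(24.0) = 27.6
FSPL = 155.9 dB

155.9 dB


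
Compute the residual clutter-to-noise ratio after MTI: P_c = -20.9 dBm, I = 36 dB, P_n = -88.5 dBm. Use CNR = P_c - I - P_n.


CNR = -20.9 - 36 - (-88.5) = 31.6 dB

31.6 dB


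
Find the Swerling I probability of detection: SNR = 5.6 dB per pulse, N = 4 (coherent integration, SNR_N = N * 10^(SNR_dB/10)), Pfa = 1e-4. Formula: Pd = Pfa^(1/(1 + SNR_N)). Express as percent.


SNR_lin = 10^(5.6/10) = 3.63078
SNR_N = 4 * 3.63078 = 14.52312
1/(1 + SNR_N) = 1/15.52312 = 0.06442
Pd = (1e-4)^0.06442 = 0.55248
Pd = 55.2%

55.2%


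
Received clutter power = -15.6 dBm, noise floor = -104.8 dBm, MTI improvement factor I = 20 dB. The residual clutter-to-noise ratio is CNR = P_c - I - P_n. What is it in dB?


CNR = -15.6 - 20 - (-104.8) = 69.2 dB

69.2 dB


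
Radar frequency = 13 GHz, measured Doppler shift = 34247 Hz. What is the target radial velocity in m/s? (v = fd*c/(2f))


v = 34247 * 3e8 / (2 * 13000000000.0) = 395.2 m/s

395.2 m/s


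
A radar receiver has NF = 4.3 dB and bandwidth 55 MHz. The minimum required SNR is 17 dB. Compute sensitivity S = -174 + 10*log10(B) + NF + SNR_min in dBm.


10*log10(55000000.0) = 77.4
S = -174 + 77.4 + 4.3 + 17 = -75.3 dBm

-75.3 dBm


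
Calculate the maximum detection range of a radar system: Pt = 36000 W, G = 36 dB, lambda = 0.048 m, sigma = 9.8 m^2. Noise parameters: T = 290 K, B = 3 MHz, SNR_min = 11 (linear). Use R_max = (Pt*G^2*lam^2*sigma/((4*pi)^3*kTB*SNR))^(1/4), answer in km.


G_lin = 10^(36/10) = 3981.071706
R^4 = 36000 * 3981.071706^2 * 0.048^2 * 9.8 / ((4*pi)^3 * 1.38e-23 * 290 * 3000000.0 * 11)
R^4 = 4.91576e19 m^4
R_max = (4.91576e19)^(1/4) = 83733.2 m = 83.7 km

83.7 km


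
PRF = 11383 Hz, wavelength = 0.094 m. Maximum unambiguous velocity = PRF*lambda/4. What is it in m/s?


V_ua = 11383 * 0.094 / 4 = 267.5 m/s

267.5 m/s


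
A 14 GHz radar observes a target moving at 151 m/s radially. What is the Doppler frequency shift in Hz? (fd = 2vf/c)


fd = 2 * 151 * 14000000000.0 / 3e8 = 14093.3 Hz

14093.3 Hz


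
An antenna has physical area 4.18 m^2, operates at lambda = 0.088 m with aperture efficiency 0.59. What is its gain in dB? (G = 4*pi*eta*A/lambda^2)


G_linear = 4*pi*0.59*4.18/0.088^2 = 4001.96
G_dB = 10*log10(4001.96) = 36.0 dB

36.0 dB


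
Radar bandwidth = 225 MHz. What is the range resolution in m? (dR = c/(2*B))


dR = 3e8 / (2 * 225000000.0) = 0.67 m

0.67 m


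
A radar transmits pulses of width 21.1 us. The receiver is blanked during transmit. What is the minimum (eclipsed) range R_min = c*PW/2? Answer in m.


R_min = 3e8 * 21.1e-6 / 2 = 3165.0 m

3165.0 m


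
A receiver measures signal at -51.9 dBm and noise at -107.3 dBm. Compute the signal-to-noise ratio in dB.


SNR = -51.9 - (-107.3) = 55.4 dB

55.4 dB


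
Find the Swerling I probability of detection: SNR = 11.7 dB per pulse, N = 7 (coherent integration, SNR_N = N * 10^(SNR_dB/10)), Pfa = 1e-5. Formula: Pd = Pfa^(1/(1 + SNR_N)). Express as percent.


SNR_lin = 10^(11.7/10) = 14.79108
SNR_N = 7 * 14.79108 = 103.53756
1/(1 + SNR_N) = 1/104.53756 = 0.0095659
Pd = (1e-5)^0.0095659 = 0.89572
Pd = 89.6%

89.6%


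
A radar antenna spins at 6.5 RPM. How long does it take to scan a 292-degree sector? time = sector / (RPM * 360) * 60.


t = 292 / (6.5 * 360) * 60 = 7.49 s

7.49 s


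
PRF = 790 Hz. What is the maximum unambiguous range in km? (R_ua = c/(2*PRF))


R_ua = 3e8 / (2 * 790) = 189873.4 m = 189.9 km

189.9 km


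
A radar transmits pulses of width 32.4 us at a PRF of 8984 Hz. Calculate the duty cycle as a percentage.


DC = 32.4e-6 * 8984 * 100 = 29.11%

29.11%


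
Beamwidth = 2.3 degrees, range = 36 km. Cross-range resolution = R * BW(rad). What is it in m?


BW_rad = 0.040142573
CR = 36000 * 0.040142573 = 1445.1 m

1445.1 m


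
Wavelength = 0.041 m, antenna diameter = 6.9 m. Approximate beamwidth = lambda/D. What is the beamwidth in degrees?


BW_rad = 0.041 / 6.9 = 0.005942
BW_deg = 0.34 degrees

0.34 degrees


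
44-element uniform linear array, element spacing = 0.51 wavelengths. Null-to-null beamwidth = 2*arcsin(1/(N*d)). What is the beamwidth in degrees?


1/(N*d) = 1/(44*0.51) = 0.044563
BW = 2*arcsin(0.044563) = 5.1 degrees

5.1 degrees


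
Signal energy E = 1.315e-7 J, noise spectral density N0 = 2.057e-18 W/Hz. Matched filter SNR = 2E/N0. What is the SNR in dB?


SNR_lin = 2 * 1.315e-7 / 2.057e-18 = 1.279e11
SNR_dB = 10*log10(1.279e11) = 111.1 dB

111.1 dB


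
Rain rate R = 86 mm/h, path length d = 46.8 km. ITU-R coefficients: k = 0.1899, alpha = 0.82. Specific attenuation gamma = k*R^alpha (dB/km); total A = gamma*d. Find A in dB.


gamma = 0.1899 * 86^0.82 = 7.325102 dB/km
A = 7.325102 * 46.8 = 342.81 dB

342.81 dB


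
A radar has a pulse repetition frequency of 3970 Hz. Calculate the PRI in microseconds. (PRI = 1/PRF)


PRI = 1/3970 = 0.0002518892 s = 251.9 us

251.9 us


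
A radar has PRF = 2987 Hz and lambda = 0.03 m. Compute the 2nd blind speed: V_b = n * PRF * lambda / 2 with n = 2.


V_blind = 2 * 2987 * 0.03 / 2 = 89.6 m/s

89.6 m/s


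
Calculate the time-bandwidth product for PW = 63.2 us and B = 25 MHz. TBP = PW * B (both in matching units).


TBP = 63.2 * 25 = 1580.0

1580.0


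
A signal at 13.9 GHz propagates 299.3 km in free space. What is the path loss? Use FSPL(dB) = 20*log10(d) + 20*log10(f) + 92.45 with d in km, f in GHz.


20*log10(299.3) = 49.52
20*log10(13.9) = 22.86
FSPL = 164.8 dB

164.8 dB


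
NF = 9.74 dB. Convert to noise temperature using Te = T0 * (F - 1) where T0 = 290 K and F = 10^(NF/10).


NF_lin = 10^(9.74/10) = 9.418896
Te = 290 * (9.418896 - 1) = 2441.5 K

2441.5 K


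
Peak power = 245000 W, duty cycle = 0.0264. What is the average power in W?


P_avg = 245000 * 0.0264 = 6468.0 W

6468.0 W


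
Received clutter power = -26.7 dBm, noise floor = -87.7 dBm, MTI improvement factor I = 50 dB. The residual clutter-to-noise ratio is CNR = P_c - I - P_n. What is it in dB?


CNR = -26.7 - 50 - (-87.7) = 11.0 dB

11.0 dB


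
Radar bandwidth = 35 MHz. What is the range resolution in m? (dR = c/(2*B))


dR = 3e8 / (2 * 35000000.0) = 4.29 m

4.29 m


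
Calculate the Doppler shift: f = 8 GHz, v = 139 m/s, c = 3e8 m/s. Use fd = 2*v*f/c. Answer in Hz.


fd = 2 * 139 * 8000000000.0 / 3e8 = 7413.3 Hz

7413.3 Hz


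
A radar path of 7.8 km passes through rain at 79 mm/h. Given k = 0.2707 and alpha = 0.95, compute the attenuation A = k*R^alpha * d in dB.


gamma = 0.2707 * 79^0.95 = 17.188342 dB/km
A = 17.188342 * 7.8 = 134.07 dB

134.07 dB


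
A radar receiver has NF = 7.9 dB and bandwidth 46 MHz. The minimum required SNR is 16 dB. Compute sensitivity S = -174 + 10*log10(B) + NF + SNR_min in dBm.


10*log10(46000000.0) = 76.63
S = -174 + 76.63 + 7.9 + 16 = -73.5 dBm

-73.5 dBm


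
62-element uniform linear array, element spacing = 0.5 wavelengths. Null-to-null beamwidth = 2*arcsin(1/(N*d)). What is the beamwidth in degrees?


1/(N*d) = 1/(62*0.5) = 0.032258
BW = 2*arcsin(0.032258) = 3.7 degrees

3.7 degrees


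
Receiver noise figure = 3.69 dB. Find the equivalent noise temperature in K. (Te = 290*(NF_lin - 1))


NF_lin = 10^(3.69/10) = 2.338837
Te = 290 * (2.338837 - 1) = 388.3 K

388.3 K


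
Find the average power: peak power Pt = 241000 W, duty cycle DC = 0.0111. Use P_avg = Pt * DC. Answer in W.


P_avg = 241000 * 0.0111 = 2675.1 W

2675.1 W


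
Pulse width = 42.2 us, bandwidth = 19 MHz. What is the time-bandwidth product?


TBP = 42.2 * 19 = 801.8

801.8


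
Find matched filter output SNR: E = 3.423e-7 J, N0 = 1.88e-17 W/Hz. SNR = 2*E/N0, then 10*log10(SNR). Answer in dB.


SNR_lin = 2 * 3.423e-7 / 1.88e-17 = 3.641e10
SNR_dB = 10*log10(3.641e10) = 105.6 dB

105.6 dB


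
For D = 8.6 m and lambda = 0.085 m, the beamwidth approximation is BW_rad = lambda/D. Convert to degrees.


BW_rad = 0.085 / 8.6 = 0.009884
BW_deg = 0.57 degrees

0.57 degrees


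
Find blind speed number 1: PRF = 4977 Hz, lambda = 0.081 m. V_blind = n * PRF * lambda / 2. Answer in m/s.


V_blind = 1 * 4977 * 0.081 / 2 = 201.6 m/s

201.6 m/s


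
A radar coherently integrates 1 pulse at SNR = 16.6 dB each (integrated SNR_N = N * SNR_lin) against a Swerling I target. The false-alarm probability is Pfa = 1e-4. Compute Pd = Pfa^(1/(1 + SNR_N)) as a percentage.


SNR_lin = 10^(16.6/10) = 45.70882
SNR_N = 1 * 45.70882 = 45.70882
1/(1 + SNR_N) = 1/46.70882 = 0.0214092
Pd = (1e-4)^0.0214092 = 0.82104
Pd = 82.1%

82.1%


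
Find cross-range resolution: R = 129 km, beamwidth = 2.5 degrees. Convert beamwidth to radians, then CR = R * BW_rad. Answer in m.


BW_rad = 0.043633231
CR = 129000 * 0.043633231 = 5628.7 m

5628.7 m


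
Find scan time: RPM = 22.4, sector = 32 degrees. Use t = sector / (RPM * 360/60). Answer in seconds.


t = 32 / (22.4 * 360) * 60 = 0.24 s

0.24 s


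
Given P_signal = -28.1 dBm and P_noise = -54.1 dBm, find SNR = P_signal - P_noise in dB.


SNR = -28.1 - (-54.1) = 26.0 dB

26.0 dB


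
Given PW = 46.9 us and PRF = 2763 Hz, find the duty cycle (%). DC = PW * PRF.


DC = 46.9e-6 * 2763 * 100 = 12.96%

12.96%


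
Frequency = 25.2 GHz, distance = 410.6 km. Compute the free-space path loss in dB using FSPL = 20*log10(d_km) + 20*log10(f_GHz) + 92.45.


20*log10(410.6) = 52.27
20*log10(25.2) = 28.03
FSPL = 172.7 dB

172.7 dB


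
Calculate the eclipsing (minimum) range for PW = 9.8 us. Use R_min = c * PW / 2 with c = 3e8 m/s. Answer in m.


R_min = 3e8 * 9.8e-6 / 2 = 1470.0 m

1470.0 m


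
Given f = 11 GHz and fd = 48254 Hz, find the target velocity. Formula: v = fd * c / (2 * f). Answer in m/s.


v = 48254 * 3e8 / (2 * 11000000000.0) = 658.0 m/s

658.0 m/s


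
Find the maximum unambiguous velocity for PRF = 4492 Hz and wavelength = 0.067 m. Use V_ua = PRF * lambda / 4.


V_ua = 4492 * 0.067 / 4 = 75.2 m/s

75.2 m/s


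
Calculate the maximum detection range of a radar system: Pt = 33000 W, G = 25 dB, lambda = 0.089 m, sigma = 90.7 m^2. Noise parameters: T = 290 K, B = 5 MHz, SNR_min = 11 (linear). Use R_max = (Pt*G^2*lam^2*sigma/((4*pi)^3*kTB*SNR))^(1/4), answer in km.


G_lin = 10^(25/10) = 316.227766
R^4 = 33000 * 316.227766^2 * 0.089^2 * 90.7 / ((4*pi)^3 * 1.38e-23 * 290 * 5000000.0 * 11)
R^4 = 5.4279e18 m^4
R_max = (5.4279e18)^(1/4) = 48267.9 m = 48.3 km

48.3 km


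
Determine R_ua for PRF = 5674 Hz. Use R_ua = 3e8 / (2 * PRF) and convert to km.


R_ua = 3e8 / (2 * 5674) = 26436.4 m = 26.4 km

26.4 km


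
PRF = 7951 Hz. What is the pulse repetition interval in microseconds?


PRI = 1/7951 = 0.0001257703 s = 125.8 us

125.8 us


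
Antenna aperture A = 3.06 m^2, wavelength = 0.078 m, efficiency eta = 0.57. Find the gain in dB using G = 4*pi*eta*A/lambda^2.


G_linear = 4*pi*0.57*3.06/0.078^2 = 3602.61
G_dB = 10*log10(3602.61) = 35.6 dB

35.6 dB


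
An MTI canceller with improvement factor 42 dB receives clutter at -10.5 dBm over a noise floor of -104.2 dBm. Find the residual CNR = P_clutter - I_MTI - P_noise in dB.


CNR = -10.5 - 42 - (-104.2) = 51.7 dB

51.7 dB


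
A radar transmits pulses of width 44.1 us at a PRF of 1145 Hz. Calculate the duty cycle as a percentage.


DC = 44.1e-6 * 1145 * 100 = 5.05%

5.05%


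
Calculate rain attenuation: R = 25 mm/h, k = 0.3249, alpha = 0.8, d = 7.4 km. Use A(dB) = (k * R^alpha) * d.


gamma = 0.3249 * 25^0.8 = 4.266794 dB/km
A = 4.266794 * 7.4 = 31.57 dB

31.57 dB


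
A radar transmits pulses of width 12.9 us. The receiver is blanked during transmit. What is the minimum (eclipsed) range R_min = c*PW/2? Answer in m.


R_min = 3e8 * 12.9e-6 / 2 = 1935.0 m

1935.0 m


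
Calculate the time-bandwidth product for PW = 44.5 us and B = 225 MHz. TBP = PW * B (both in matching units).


TBP = 44.5 * 225 = 10012.5

10012.5


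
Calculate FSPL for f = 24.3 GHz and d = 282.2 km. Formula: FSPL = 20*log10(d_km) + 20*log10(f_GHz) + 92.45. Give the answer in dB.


20*log10(282.2) = 49.01
20*log10(24.3) = 27.71
FSPL = 169.2 dB

169.2 dB


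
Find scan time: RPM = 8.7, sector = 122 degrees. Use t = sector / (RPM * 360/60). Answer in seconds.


t = 122 / (8.7 * 360) * 60 = 2.34 s

2.34 s


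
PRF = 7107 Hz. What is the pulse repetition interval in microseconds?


PRI = 1/7107 = 0.0001407063 s = 140.7 us

140.7 us


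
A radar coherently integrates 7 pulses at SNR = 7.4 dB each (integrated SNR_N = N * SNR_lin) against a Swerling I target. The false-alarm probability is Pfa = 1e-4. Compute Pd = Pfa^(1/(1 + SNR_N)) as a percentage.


SNR_lin = 10^(7.4/10) = 5.49541
SNR_N = 7 * 5.49541 = 38.46787
1/(1 + SNR_N) = 1/39.46787 = 0.0253371
Pd = (1e-4)^0.0253371 = 0.79187
Pd = 79.2%

79.2%


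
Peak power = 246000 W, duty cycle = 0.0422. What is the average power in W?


P_avg = 246000 * 0.0422 = 10381.2 W

10381.2 W


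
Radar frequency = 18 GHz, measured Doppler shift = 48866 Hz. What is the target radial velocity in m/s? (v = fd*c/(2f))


v = 48866 * 3e8 / (2 * 18000000000.0) = 407.2 m/s

407.2 m/s


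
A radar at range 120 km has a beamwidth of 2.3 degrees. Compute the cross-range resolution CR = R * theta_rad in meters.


BW_rad = 0.040142573
CR = 120000 * 0.040142573 = 4817.1 m

4817.1 m


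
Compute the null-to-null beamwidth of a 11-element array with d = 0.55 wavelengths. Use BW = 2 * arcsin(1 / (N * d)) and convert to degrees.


1/(N*d) = 1/(11*0.55) = 0.165289
BW = 2*arcsin(0.165289) = 19.0 degrees

19.0 degrees


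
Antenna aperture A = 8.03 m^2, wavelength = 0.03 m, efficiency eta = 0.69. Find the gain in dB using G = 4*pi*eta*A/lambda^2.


G_linear = 4*pi*0.69*8.03/0.03^2 = 77362.77
G_dB = 10*log10(77362.77) = 48.9 dB

48.9 dB


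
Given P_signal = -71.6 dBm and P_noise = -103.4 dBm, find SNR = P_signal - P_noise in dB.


SNR = -71.6 - (-103.4) = 31.8 dB

31.8 dB


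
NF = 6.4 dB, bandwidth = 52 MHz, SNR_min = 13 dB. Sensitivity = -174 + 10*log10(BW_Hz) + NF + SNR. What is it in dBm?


10*log10(52000000.0) = 77.16
S = -174 + 77.16 + 6.4 + 13 = -77.4 dBm

-77.4 dBm


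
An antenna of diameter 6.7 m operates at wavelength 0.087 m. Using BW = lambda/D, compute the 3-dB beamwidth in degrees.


BW_rad = 0.087 / 6.7 = 0.012985
BW_deg = 0.74 degrees

0.74 degrees


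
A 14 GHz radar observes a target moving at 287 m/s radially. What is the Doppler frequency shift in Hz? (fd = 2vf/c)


fd = 2 * 287 * 14000000000.0 / 3e8 = 26786.7 Hz

26786.7 Hz


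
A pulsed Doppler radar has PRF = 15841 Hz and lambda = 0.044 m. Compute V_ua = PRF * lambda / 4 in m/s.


V_ua = 15841 * 0.044 / 4 = 174.3 m/s

174.3 m/s
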